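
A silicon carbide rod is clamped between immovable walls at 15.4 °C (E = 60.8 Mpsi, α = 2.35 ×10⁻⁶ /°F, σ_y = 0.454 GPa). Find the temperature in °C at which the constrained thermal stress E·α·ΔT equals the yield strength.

271 °C

E = 60.8 Mpsi = 419.2 GPa.
α = 2.35×10⁻⁶/°F × 9/5 = 4.23×10⁻⁶/K.
σ_y = 0.454 GPa = 454.0 MPa.
E·α·ΔT = 454.0 MPa ⇒ ΔT = 454.0 / (419.2×10³ × 4.23×10⁻⁶) = 256.0 K.
T = 15.4 + 256.0 = 271.4 °C.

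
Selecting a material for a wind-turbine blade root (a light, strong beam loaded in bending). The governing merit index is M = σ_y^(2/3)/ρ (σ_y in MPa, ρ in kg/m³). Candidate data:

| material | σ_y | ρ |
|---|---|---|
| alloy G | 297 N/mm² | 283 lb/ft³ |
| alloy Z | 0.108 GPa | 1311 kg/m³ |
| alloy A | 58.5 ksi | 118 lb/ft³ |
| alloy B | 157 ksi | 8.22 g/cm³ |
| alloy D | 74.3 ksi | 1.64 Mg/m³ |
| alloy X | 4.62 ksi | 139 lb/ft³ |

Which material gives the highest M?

Convert each candidate to consistent units, then evaluate M:
  alloy G: σ_y = 297.0 MPa, ρ = 4533 kg/m³
  alloy Z: σ_y = 108.0 MPa, ρ = 1311 kg/m³
  alloy A: σ_y = 403.3 MPa, ρ = 1890 kg/m³
  alloy B: σ_y = 1082 MPa, ρ = 8220 kg/m³
  alloy D: σ_y = 512.3 MPa, ρ = 1640 kg/m³
  alloy X: σ_y = 31.85 MPa, ρ = 2227 kg/m³
  alloy D: M = 39.0×10⁻³
  alloy A: M = 28.9×10⁻³
  alloy Z: M = 17.3×10⁻³
  alloy B: M = 12.8×10⁻³
  alloy G: M = 9.82×10⁻³
  alloy X: M = 4.51×10⁻³
Alloy D has the largest M.

alloy D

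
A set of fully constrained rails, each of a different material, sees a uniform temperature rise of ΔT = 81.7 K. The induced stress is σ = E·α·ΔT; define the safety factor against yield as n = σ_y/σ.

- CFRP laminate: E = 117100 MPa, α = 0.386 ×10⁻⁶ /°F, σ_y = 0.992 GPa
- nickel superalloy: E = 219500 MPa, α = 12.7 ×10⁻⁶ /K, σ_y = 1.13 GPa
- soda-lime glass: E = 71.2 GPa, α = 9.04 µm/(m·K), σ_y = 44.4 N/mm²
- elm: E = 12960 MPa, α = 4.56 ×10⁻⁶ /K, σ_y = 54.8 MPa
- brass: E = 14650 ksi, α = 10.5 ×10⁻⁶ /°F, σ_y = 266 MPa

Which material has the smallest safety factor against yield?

With everything in SI (GPa, ×10⁻⁶/K, MPa):
  CFRP laminate: E = 117.1, α = 0.695, σ_y = 992.0 → σ = 6.65 MPa, n = 149
  nickel superalloy: E = 219.5, α = 12.7, σ_y = 1130 → σ = 228 MPa, n = 4.96
  soda-lime glass: E = 71.20, α = 9.04, σ_y = 44.40 → σ = 52.6 MPa, n = 0.844
  elm: E = 12.96, α = 4.56, σ_y = 54.80 → σ = 4.83 MPa, n = 11.3
  brass: E = 101.0, α = 18.9, σ_y = 266.0 → σ = 156 MPa, n = 1.71
Soda-lime glass has the lowest safety factor, n = 0.844.

soda-lime glass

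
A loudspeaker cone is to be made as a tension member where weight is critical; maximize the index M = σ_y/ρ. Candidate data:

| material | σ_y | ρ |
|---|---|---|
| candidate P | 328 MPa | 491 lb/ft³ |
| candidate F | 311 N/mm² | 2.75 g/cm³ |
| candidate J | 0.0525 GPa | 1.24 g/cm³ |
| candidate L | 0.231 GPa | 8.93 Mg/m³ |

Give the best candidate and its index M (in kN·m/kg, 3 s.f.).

After converting to SI:
  candidate P: σ_y = 328.0 MPa, ρ = 7865 kg/m³
  candidate F: σ_y = 311.0 MPa, ρ = 2750 kg/m³
  candidate J: σ_y = 52.50 MPa, ρ = 1240 kg/m³
  candidate L: σ_y = 231.0 MPa, ρ = 8930 kg/m³
  candidate F: M = 113 kN·m/kg
  candidate J: M = 42.3 kN·m/kg
  candidate P: M = 41.7 kN·m/kg
  candidate L: M = 25.9 kN·m/kg
Candidate F ranks first.

candidate F, M = 113 kN·m/kg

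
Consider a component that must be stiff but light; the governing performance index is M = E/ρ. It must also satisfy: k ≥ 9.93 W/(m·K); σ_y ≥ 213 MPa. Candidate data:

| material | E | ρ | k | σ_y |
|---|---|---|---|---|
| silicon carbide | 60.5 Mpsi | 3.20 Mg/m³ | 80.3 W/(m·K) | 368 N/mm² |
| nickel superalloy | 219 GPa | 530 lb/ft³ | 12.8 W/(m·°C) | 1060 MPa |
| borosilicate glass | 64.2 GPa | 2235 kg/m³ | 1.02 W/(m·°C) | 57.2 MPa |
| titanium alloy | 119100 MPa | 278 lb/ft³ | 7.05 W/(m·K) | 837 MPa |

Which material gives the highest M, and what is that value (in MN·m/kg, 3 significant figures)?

Screen on constraints: k ≥ 9.93 W/(m·K); σ_y ≥ 213 MPa. Survivors: silicon carbide, nickel superalloy.
Normalizing units and computing the index:
  silicon carbide: E = 417.1 GPa, ρ = 3200 kg/m³
  nickel superalloy: E = 219.0 GPa, ρ = 8490 kg/m³
  silicon carbide: M = 130 MN·m/kg
  nickel superalloy: M = 25.8 MN·m/kg
Highest index: silicon carbide.

silicon carbide, M = 130 MN·m/kg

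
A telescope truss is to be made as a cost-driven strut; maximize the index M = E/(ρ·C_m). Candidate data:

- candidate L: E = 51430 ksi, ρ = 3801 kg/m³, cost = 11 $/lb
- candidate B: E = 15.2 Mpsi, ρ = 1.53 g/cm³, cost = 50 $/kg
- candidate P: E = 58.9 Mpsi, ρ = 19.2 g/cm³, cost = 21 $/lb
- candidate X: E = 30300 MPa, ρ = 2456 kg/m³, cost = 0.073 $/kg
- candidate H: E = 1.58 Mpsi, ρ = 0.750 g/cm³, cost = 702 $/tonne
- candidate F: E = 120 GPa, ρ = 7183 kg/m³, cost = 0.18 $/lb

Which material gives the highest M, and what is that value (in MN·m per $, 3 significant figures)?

candidate X, M = 169 MN·m per $

In SI units:
  candidate L: E = 354.6 GPa, ρ = 3801 kg/m³, cost = 24.25 $/kg
  candidate B: E = 104.8 GPa, ρ = 1530 kg/m³, cost = 50.00 $/kg
  candidate P: E = 406.1 GPa, ρ = 19200 kg/m³, cost = 46.30 $/kg
  candidate X: E = 30.30 GPa, ρ = 2456 kg/m³, cost = 0.07300 $/kg
  candidate H: E = 10.89 GPa, ρ = 750.0 kg/m³, cost = 0.7020 $/kg
  candidate F: E = 120.0 GPa, ρ = 7183 kg/m³, cost = 0.3968 $/kg
  candidate X: M = 169 MN·m per $
  candidate F: M = 42.1 MN·m per $
  candidate H: M = 20.7 MN·m per $
  candidate L: M = 3.85 MN·m per $
  candidate B: M = 1.37 MN·m per $
  candidate P: M = 0.457 MN·m per $
Candidate X has the largest M.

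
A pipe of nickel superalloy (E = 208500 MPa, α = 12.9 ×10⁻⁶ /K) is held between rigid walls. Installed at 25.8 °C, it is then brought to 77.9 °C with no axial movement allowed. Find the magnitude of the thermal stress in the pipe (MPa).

140 MPa

E = 208500 MPa = 208.5 GPa.
ΔT = 52.10 K. Constrained thermal stress σ = E·α·ΔT = 208.5×10³ MPa × 12.9×10⁻⁶ × 52.10 = 140 MPa (compressive).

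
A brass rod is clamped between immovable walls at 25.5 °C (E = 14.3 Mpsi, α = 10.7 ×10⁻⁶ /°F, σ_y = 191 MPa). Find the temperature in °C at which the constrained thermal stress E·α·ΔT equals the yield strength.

126 °C

E = 14.3 Mpsi = 98.60 GPa.
α = 10.7×10⁻⁶/°F × 9/5 = 19.3×10⁻⁶/K.
E·α·ΔT = 191.0 MPa ⇒ ΔT = 191.0 / (98.60×10³ × 19.3×10⁻⁶) = 100.6 K.
T = 25.5 + 100.6 = 126.1 °C.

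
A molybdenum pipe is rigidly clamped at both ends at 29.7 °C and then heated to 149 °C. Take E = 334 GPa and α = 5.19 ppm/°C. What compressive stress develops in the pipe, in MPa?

ΔT = 119.3 K. Constrained thermal stress σ = E·α·ΔT = 334.0×10³ MPa × 5.19×10⁻⁶ × 119.3 = 207 MPa (compressive).

207 MPa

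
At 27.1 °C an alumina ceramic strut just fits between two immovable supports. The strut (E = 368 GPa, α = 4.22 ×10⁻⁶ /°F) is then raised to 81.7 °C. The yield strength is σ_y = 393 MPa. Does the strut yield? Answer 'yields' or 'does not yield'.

does not yield

α = 4.22×10⁻⁶/°F × 9/5 = 7.60×10⁻⁶/K.
ΔT = 54.60 K. Constrained thermal stress σ = E·α·ΔT = 368.0×10³ MPa × 7.60×10⁻⁶ × 54.60 = 153 MPa (compressive).
Compare to σ_y = 393 MPa: σ < σ_y, so it does not yield.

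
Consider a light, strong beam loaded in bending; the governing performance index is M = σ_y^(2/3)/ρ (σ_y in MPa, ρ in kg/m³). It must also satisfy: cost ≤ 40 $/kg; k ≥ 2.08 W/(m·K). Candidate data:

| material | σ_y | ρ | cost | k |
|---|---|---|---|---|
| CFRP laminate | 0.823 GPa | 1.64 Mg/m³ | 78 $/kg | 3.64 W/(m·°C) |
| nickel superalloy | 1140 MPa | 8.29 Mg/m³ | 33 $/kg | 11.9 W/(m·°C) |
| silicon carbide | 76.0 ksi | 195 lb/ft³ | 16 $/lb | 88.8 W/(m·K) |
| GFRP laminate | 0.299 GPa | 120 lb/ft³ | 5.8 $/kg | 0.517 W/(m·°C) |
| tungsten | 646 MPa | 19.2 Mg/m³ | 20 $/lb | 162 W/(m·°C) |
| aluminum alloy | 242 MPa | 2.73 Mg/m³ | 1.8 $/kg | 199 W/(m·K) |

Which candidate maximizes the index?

Screen on constraints: cost ≤ 40 $/kg; k ≥ 2.08 W/(m·K). Survivors: nickel superalloy, silicon carbide, aluminum alloy.
After converting to SI:
  nickel superalloy: σ_y = 1140 MPa, ρ = 8290 kg/m³
  silicon carbide: σ_y = 524.0 MPa, ρ = 3124 kg/m³
  aluminum alloy: σ_y = 242.0 MPa, ρ = 2730 kg/m³
  silicon carbide: M = 20.8×10⁻³
  aluminum alloy: M = 14.2×10⁻³
  nickel superalloy: M = 13.2×10⁻³
Silicon carbide ranks first.

silicon carbide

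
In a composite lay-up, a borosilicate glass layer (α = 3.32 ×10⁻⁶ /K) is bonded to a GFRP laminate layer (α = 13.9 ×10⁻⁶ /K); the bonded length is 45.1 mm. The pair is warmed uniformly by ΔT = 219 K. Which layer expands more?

α(borosilicate glass) = 3.32×10⁻⁶/K vs α(GFRP laminate) = 13.9×10⁻⁶/K.
Higher α expands more for the same ΔT: GFRP laminate.

GFRP laminate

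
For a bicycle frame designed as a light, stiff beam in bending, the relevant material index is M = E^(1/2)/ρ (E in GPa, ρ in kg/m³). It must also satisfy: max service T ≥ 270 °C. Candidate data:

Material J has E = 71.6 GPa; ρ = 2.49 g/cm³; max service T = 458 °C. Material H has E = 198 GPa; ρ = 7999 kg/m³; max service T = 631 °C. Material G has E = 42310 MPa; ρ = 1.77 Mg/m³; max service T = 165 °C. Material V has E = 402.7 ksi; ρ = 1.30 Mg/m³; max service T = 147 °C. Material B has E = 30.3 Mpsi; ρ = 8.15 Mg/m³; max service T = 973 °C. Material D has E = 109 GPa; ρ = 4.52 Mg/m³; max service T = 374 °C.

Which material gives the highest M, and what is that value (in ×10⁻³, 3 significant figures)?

Screen on constraints: max service T ≥ 270 °C. Survivors: material J, material H, material B, material D.
After converting to SI:
  material J: E = 71.60 GPa, ρ = 2490 kg/m³
  material H: E = 198.0 GPa, ρ = 7999 kg/m³
  material B: E = 208.9 GPa, ρ = 8150 kg/m³
  material D: E = 109.0 GPa, ρ = 4520 kg/m³
  material J: M = 3.40×10⁻³
  material D: M = 2.31×10⁻³
  material B: M = 1.77×10⁻³
  material H: M = 1.76×10⁻³
Material J ranks first.

material J, M = 3.40×10⁻³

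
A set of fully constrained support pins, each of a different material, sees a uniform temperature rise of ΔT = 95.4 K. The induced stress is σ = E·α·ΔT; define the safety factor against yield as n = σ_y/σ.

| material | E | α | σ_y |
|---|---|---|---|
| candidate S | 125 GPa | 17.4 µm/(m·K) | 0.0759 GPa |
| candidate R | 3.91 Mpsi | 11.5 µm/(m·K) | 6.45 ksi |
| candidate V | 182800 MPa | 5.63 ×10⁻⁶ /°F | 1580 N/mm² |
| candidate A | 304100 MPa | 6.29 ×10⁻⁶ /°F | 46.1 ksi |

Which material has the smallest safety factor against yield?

Converting E to GPa, α to ×10⁻⁶/K, σ_y to MPa, then σ and n for each:
  candidate S: E = 125.0, α = 17.4, σ_y = 75.90 → σ = 207 MPa, n = 0.366
  candidate R: E = 26.96, α = 11.5, σ_y = 44.47 → σ = 29.6 MPa, n = 1.50
  candidate V: E = 182.8, α = 10.1, σ_y = 1580 → σ = 177 MPa, n = 8.94
  candidate A: E = 304.1, α = 11.3, σ_y = 317.8 → σ = 328 MPa, n = 0.968
The minimum is candidate S at n = 0.366.

candidate S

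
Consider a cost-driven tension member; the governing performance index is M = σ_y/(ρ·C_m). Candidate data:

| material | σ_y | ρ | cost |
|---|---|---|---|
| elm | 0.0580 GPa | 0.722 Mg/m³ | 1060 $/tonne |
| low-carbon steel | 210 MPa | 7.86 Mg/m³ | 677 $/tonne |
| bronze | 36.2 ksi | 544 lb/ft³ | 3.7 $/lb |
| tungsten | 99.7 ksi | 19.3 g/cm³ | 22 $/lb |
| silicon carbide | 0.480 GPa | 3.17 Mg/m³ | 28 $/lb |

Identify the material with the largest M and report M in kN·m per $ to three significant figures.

Convert each candidate to consistent units, then evaluate M:
  elm: σ_y = 58.00 MPa, ρ = 722.0 kg/m³, cost = 1.060 $/kg
  low-carbon steel: σ_y = 210.0 MPa, ρ = 7860 kg/m³, cost = 0.6770 $/kg
  bronze: σ_y = 249.6 MPa, ρ = 8714 kg/m³, cost = 8.157 $/kg
  tungsten: σ_y = 687.4 MPa, ρ = 19300 kg/m³, cost = 48.50 $/kg
  silicon carbide: σ_y = 480.0 MPa, ρ = 3170 kg/m³, cost = 61.73 $/kg
  elm: M = 75.8 kN·m per $
  low-carbon steel: M = 39.5 kN·m per $
  bronze: M = 3.51 kN·m per $
  silicon carbide: M = 2.45 kN·m per $
  tungsten: M = 0.734 kN·m per $
The maximum is for elm.

elm, M = 75.8 kN·m per $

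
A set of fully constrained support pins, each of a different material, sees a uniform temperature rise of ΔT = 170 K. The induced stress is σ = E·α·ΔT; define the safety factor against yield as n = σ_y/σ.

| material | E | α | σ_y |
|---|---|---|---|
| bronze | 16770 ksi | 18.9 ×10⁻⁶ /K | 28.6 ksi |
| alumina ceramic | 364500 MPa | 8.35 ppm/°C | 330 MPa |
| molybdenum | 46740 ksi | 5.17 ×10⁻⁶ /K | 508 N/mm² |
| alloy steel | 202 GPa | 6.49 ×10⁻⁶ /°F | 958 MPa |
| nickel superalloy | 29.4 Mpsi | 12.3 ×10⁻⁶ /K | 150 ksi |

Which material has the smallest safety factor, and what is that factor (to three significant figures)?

In consistent units (E in GPa, α in ×10⁻⁶/K, σ_y in MPa):
  bronze: E = 115.6, α = 18.9, σ_y = 197.2 → σ = 372 MPa, n = 0.531
  alumina ceramic: E = 364.5, α = 8.35, σ_y = 330.0 → σ = 517 MPa, n = 0.638
  molybdenum: E = 322.3, α = 5.17, σ_y = 508.0 → σ = 283 MPa, n = 1.79
  alloy steel: E = 202.0, α = 11.7, σ_y = 958.0 → σ = 401 MPa, n = 2.39
  nickel superalloy: E = 202.7, α = 12.3, σ_y = 1034 → σ = 424 MPa, n = 2.44
The minimum is bronze at n = 0.531.

bronze, n = 0.531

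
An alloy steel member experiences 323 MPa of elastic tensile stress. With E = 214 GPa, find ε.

1.51×10⁻³

ε = σ/E = 323 / 214000 = 1.51×10⁻³.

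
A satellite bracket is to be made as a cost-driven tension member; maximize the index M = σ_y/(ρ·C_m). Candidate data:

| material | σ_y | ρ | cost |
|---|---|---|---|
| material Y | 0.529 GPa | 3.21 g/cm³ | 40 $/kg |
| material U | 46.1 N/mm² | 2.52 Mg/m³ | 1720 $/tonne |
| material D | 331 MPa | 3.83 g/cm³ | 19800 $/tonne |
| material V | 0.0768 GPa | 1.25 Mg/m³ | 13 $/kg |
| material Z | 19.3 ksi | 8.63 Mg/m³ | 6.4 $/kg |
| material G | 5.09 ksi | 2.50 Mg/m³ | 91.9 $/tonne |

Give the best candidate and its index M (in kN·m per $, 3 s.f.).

material G, M = 153 kN·m per $

Convert each candidate to consistent units, then evaluate M:
  material Y: σ_y = 529.0 MPa, ρ = 3210 kg/m³, cost = 40.00 $/kg
  material U: σ_y = 46.10 MPa, ρ = 2520 kg/m³, cost = 1.720 $/kg
  material D: σ_y = 331.0 MPa, ρ = 3830 kg/m³, cost = 19.80 $/kg
  material V: σ_y = 76.80 MPa, ρ = 1250 kg/m³, cost = 13.00 $/kg
  material Z: σ_y = 133.1 MPa, ρ = 8630 kg/m³, cost = 6.400 $/kg
  material G: σ_y = 35.09 MPa, ρ = 2500 kg/m³, cost = 0.09190 $/kg
  material G: M = 153 kN·m per $
  material U: M = 10.6 kN·m per $
  material V: M = 4.73 kN·m per $
  material D: M = 4.36 kN·m per $
  material Y: M = 4.12 kN·m per $
  material Z: M = 2.41 kN·m per $
Highest index: material G.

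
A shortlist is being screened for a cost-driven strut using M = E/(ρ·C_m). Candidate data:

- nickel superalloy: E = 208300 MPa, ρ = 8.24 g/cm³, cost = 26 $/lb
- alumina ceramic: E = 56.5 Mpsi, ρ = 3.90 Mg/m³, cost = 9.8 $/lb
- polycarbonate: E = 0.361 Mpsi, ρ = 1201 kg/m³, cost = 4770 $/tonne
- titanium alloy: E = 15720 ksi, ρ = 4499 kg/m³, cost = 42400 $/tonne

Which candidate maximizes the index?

In SI units:
  nickel superalloy: E = 208.3 GPa, ρ = 8240 kg/m³, cost = 57.32 $/kg
  alumina ceramic: E = 389.6 GPa, ρ = 3900 kg/m³, cost = 21.60 $/kg
  polycarbonate: E = 2.489 GPa, ρ = 1201 kg/m³, cost = 4.770 $/kg
  titanium alloy: E = 108.4 GPa, ρ = 4499 kg/m³, cost = 42.40 $/kg
  alumina ceramic: M = 4.62 MN·m per $
  titanium alloy: M = 0.568 MN·m per $
  nickel superalloy: M = 0.441 MN·m per $
  polycarbonate: M = 0.434 MN·m per $
The maximum is for alumina ceramic.

alumina ceramic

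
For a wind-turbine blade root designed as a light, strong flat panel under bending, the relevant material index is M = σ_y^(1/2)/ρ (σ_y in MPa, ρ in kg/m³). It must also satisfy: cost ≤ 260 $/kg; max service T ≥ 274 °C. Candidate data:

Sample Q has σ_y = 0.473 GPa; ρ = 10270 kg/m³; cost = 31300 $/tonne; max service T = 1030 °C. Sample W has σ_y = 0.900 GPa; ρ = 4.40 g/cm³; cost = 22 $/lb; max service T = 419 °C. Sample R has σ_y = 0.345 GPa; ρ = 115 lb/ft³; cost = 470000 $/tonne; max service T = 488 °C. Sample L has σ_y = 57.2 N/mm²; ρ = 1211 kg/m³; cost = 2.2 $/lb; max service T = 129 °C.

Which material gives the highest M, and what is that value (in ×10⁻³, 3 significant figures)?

Screen on constraints: cost ≤ 260 $/kg; max service T ≥ 274 °C. Survivors: sample Q, sample W.
In SI units:
  sample Q: σ_y = 473.0 MPa, ρ = 10270 kg/m³
  sample W: σ_y = 900.0 MPa, ρ = 4400 kg/m³
  sample W: M = 6.82×10⁻³
  sample Q: M = 2.12×10⁻³
The maximum is for sample W.

sample W, M = 6.82×10⁻³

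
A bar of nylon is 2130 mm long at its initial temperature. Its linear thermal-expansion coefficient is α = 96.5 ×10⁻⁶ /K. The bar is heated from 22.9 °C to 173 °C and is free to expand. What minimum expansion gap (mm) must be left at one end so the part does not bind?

ΔT = 173 − 22.9 = 150.1 K.
ΔL = α·L₀·ΔT = 96.5×10⁻⁶ × 2130 mm × 150.1 K = 30.9 mm.

30.9 mm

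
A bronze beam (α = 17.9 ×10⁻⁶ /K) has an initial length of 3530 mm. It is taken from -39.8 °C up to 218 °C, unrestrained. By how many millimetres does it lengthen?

ΔT = 218 − (-39.8) = 257.8 K.
ΔL = α·L₀·ΔT = 17.9×10⁻⁶ × 3530 mm × 257.8 K = 16.3 mm.

16.3 mm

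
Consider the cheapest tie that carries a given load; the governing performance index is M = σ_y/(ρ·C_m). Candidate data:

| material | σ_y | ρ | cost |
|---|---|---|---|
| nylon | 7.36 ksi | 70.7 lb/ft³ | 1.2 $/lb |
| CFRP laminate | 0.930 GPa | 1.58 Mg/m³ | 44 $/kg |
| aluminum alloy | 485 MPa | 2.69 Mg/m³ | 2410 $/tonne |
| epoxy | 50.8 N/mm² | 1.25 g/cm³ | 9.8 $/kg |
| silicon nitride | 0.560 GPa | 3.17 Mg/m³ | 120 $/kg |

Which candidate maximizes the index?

aluminum alloy

Putting every candidate on a common basis:
  nylon: σ_y = 50.75 MPa, ρ = 1133 kg/m³, cost = 2.646 $/kg
  CFRP laminate: σ_y = 930.0 MPa, ρ = 1580 kg/m³, cost = 44.00 $/kg
  aluminum alloy: σ_y = 485.0 MPa, ρ = 2690 kg/m³, cost = 2.410 $/kg
  epoxy: σ_y = 50.80 MPa, ρ = 1250 kg/m³, cost = 9.800 $/kg
  silicon nitride: σ_y = 560.0 MPa, ρ = 3170 kg/m³, cost = 120.0 $/kg
  aluminum alloy: M = 74.8 kN·m per $
  nylon: M = 16.9 kN·m per $
  CFRP laminate: M = 13.4 kN·m per $
  epoxy: M = 4.15 kN·m per $
  silicon nitride: M = 1.47 kN·m per $
Aluminum alloy has the largest M.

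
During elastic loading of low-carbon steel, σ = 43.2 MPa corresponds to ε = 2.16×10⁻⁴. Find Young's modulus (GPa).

200 GPa

E = σ/ε = 43.2 MPa / 2.16×10⁻⁴ = 200000 MPa = 200 GPa.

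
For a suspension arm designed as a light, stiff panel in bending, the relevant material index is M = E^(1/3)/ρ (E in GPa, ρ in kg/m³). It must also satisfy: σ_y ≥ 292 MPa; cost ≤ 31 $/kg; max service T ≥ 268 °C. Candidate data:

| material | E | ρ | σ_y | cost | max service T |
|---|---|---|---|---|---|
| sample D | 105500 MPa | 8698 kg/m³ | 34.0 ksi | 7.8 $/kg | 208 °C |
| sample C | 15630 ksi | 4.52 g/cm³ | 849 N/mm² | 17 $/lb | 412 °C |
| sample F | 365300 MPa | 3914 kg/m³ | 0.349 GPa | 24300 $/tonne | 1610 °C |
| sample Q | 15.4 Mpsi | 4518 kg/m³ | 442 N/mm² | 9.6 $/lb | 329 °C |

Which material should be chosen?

sample F

Screen on constraints: σ_y ≥ 292 MPa; cost ≤ 31 $/kg; max service T ≥ 268 °C. Survivors: sample F, sample Q.
Convert each candidate to consistent units, then evaluate M:
  sample F: E = 365.3 GPa, ρ = 3914 kg/m³
  sample Q: E = 106.2 GPa, ρ = 4518 kg/m³
  sample F: M = 1.83×10⁻³
  sample Q: M = 1.05×10⁻³
Sample F has the largest M.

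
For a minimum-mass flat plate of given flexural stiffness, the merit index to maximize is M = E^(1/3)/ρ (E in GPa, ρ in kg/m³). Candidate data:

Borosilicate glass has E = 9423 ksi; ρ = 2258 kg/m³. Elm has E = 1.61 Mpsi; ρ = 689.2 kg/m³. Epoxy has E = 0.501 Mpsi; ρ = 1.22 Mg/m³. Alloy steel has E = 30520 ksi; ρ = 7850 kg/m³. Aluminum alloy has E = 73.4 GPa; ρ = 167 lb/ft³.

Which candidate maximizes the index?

After converting to SI:
  borosilicate glass: E = 64.97 GPa, ρ = 2258 kg/m³
  elm: E = 11.10 GPa, ρ = 689.2 kg/m³
  epoxy: E = 3.454 GPa, ρ = 1220 kg/m³
  alloy steel: E = 210.4 GPa, ρ = 7850 kg/m³
  aluminum alloy: E = 73.40 GPa, ρ = 2675 kg/m³
  elm: M = 3.24×10⁻³
  borosilicate glass: M = 1.78×10⁻³
  aluminum alloy: M = 1.57×10⁻³
  epoxy: M = 1.24×10⁻³
  alloy steel: M = 0.758×10⁻³
Highest index: elm.

elm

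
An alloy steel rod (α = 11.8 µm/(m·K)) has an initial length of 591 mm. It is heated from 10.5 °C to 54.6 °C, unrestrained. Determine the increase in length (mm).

0.308 mm

ΔT = 54.6 − 10.5 = 44.10 K.
ΔL = α·L₀·ΔT = 11.8×10⁻⁶ × 591 mm × 44.10 K = 0.308 mm.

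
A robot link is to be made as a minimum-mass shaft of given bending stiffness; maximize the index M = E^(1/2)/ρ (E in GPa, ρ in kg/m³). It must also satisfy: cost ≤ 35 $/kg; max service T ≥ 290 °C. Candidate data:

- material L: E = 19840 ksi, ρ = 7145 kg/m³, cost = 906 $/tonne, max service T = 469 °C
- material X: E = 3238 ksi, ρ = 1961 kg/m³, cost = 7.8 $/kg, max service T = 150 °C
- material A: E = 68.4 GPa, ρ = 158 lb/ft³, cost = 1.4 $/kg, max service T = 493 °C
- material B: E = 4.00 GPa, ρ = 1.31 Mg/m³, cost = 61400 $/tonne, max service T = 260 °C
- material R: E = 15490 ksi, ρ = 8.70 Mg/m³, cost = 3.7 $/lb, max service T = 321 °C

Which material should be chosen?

Screen on constraints: cost ≤ 35 $/kg; max service T ≥ 290 °C. Survivors: material L, material A, material R.
Normalizing units and computing the index:
  material L: E = 136.8 GPa, ρ = 7145 kg/m³
  material A: E = 68.40 GPa, ρ = 2531 kg/m³
  material R: E = 106.8 GPa, ρ = 8700 kg/m³
  material A: M = 3.27×10⁻³
  material L: M = 1.64×10⁻³
  material R: M = 1.19×10⁻³
The maximum is for material A.

material A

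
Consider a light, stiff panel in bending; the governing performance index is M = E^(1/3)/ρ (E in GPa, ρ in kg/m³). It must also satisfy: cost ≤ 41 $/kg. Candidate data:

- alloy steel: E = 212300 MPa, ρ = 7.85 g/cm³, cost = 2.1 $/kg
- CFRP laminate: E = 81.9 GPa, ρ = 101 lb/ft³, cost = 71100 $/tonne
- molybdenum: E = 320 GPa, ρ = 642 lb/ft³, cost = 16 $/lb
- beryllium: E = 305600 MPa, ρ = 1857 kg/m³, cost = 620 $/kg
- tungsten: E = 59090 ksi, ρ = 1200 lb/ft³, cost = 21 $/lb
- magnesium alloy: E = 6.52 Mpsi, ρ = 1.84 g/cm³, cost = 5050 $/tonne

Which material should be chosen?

Screen on constraints: cost ≤ 41 $/kg. Survivors: alloy steel, molybdenum, magnesium alloy.
Putting every candidate on a common basis:
  alloy steel: E = 212.3 GPa, ρ = 7850 kg/m³
  molybdenum: E = 320.0 GPa, ρ = 10280 kg/m³
  magnesium alloy: E = 44.95 GPa, ρ = 1840 kg/m³
  magnesium alloy: M = 1.93×10⁻³
  alloy steel: M = 0.760×10⁻³
  molybdenum: M = 0.665×10⁻³
Highest index: magnesium alloy.

magnesium alloy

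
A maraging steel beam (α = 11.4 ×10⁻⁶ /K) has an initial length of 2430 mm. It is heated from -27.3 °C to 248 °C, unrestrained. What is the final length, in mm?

2437.6 mm

ΔT = 248 − (-27.3) = 275.3 K.
ΔL = α·L₀·ΔT = 11.4×10⁻⁶ × 2430 mm × 275.3 K = 7.63 mm.
L = L₀ + ΔL = 2430 + 7.63 = 2437.6 mm.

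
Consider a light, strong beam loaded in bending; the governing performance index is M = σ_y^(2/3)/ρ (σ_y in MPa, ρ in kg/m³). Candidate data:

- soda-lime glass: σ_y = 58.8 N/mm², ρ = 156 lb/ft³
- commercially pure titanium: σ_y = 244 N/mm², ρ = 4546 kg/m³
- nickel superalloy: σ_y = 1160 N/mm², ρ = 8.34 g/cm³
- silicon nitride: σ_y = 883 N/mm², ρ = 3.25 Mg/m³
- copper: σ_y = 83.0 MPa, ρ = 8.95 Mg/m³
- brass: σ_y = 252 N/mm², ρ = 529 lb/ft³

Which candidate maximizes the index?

silicon nitride

After converting to SI:
  soda-lime glass: σ_y = 58.80 MPa, ρ = 2499 kg/m³
  commercially pure titanium: σ_y = 244.0 MPa, ρ = 4546 kg/m³
  nickel superalloy: σ_y = 1160 MPa, ρ = 8340 kg/m³
  silicon nitride: σ_y = 883.0 MPa, ρ = 3250 kg/m³
  copper: σ_y = 83.00 MPa, ρ = 8950 kg/m³
  brass: σ_y = 252.0 MPa, ρ = 8474 kg/m³
  silicon nitride: M = 28.3×10⁻³
  nickel superalloy: M = 13.2×10⁻³
  commercially pure titanium: M = 8.59×10⁻³
  soda-lime glass: M = 6.05×10⁻³
  brass: M = 4.71×10⁻³
  copper: M = 2.13×10⁻³
Silicon nitride ranks first.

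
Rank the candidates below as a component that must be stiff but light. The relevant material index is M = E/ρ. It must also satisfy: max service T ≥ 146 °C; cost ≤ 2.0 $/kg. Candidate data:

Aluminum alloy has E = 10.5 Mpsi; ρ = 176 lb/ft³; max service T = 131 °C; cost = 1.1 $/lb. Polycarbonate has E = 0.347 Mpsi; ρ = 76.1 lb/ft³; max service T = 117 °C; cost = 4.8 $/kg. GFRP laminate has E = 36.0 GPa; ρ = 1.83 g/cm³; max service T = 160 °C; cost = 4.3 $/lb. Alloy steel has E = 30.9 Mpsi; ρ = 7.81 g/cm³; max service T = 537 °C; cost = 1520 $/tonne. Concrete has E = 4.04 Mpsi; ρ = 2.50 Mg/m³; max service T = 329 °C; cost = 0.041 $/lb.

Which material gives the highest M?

Screen on constraints: max service T ≥ 146 °C; cost ≤ 2.0 $/kg. Survivors: alloy steel, concrete.
Normalizing units and computing the index:
  alloy steel: E = 213.0 GPa, ρ = 7810 kg/m³
  concrete: E = 27.85 GPa, ρ = 2500 kg/m³
  alloy steel: M = 27.3 MN·m/kg
  concrete: M = 11.1 MN·m/kg
The maximum is for alloy steel.

alloy steel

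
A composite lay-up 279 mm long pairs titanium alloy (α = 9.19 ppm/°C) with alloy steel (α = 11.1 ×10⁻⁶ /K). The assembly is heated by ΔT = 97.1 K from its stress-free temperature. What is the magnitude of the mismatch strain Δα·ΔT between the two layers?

1.85×10⁻⁴

Δα = |9.19 − 11.1|×10⁻⁶/K = 1.91×10⁻⁶/K.
Mismatch strain = Δα·ΔT = 1.91×10⁻⁶ × 97.1 = 1.85×10⁻⁴.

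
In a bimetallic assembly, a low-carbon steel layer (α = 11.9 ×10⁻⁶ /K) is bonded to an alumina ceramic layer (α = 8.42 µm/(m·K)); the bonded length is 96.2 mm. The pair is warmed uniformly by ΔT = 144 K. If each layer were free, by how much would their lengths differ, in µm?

48.2 µm

Δα = |11.9 − 8.42|×10⁻⁶/K = 3.48×10⁻⁶/K.
ΔL_mismatch = Δα·L·ΔT = 3.48×10⁻⁶ × 96.2 mm × 144.0 K = 48.2 µm.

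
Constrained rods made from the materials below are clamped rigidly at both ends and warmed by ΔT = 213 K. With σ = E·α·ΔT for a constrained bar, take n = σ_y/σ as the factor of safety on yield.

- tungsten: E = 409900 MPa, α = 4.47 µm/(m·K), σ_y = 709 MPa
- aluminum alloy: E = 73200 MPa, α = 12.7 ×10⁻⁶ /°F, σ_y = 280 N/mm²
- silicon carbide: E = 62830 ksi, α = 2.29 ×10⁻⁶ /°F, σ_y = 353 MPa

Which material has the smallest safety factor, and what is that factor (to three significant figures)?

aluminum alloy, n = 0.786

Per material, after unit conversion:
  tungsten: E = 409.9, α = 4.47, σ_y = 709.0 → σ = 390 MPa, n = 1.82
  aluminum alloy: E = 73.20, α = 22.9, σ_y = 280.0 → σ = 356 MPa, n = 0.786
  silicon carbide: E = 433.2, α = 4.12, σ_y = 353.0 → σ = 380 MPa, n = 0.928
The minimum is aluminum alloy at n = 0.786.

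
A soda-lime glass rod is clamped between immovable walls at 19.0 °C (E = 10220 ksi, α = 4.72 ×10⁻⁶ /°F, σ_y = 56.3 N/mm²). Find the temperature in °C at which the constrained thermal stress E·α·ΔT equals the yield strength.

113 °C

E = 10220 ksi = 70.46 GPa.
α = 4.72×10⁻⁶/°F × 9/5 = 8.50×10⁻⁶/K.
σ_y = 56.3 N/mm² = 56.30 MPa.
E·α·ΔT = 56.30 MPa ⇒ ΔT = 56.30 / (70.46×10³ × 8.50×10⁻⁶) = 94.04 K.
T = 19.0 + 94.04 = 113.0 °C.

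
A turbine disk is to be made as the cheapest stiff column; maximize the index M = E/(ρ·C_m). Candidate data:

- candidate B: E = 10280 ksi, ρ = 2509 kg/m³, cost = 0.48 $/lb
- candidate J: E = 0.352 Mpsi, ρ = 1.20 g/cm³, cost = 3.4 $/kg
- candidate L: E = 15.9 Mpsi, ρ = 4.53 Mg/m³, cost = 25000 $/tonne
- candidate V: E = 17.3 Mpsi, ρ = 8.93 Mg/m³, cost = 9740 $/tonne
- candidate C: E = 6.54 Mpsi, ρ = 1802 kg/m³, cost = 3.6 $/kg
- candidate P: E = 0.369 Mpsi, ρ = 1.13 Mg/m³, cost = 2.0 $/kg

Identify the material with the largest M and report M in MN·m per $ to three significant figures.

In SI units:
  candidate B: E = 70.88 GPa, ρ = 2509 kg/m³, cost = 1.058 $/kg
  candidate J: E = 2.427 GPa, ρ = 1200 kg/m³, cost = 3.400 $/kg
  candidate L: E = 109.6 GPa, ρ = 4530 kg/m³, cost = 25.00 $/kg
  candidate V: E = 119.3 GPa, ρ = 8930 kg/m³, cost = 9.740 $/kg
  candidate C: E = 45.09 GPa, ρ = 1802 kg/m³, cost = 3.600 $/kg
  candidate P: E = 2.544 GPa, ρ = 1130 kg/m³, cost = 2.000 $/kg
  candidate B: M = 26.7 MN·m per $
  candidate C: M = 6.95 MN·m per $
  candidate V: M = 1.37 MN·m per $
  candidate P: M = 1.13 MN·m per $
  candidate L: M = 0.968 MN·m per $
  candidate J: M = 0.595 MN·m per $
Highest index: candidate B.

candidate B, M = 26.7 MN·m per $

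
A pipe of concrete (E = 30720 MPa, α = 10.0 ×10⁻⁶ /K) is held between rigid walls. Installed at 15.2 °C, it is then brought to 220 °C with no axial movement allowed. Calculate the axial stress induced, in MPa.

62.9 MPa

E = 30720 MPa = 30.72 GPa.
ΔT = 204.8 K. Constrained thermal stress σ = E·α·ΔT = 30.72×10³ MPa × 10.0×10⁻⁶ × 204.8 = 62.9 MPa (compressive).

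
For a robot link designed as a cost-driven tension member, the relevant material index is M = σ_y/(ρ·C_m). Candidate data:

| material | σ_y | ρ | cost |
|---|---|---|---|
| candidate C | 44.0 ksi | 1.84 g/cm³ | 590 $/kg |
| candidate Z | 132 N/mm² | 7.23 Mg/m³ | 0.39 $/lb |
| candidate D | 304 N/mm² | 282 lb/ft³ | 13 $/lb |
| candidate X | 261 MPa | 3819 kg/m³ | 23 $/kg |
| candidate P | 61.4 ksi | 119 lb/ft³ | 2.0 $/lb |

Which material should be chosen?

Convert each candidate to consistent units, then evaluate M:
  candidate C: σ_y = 303.4 MPa, ρ = 1840 kg/m³, cost = 590.0 $/kg
  candidate Z: σ_y = 132.0 MPa, ρ = 7230 kg/m³, cost = 0.8598 $/kg
  candidate D: σ_y = 304.0 MPa, ρ = 4517 kg/m³, cost = 28.66 $/kg
  candidate X: σ_y = 261.0 MPa, ρ = 3819 kg/m³, cost = 23.00 $/kg
  candidate P: σ_y = 423.3 MPa, ρ = 1906 kg/m³, cost = 4.409 $/kg
  candidate P: M = 50.4 kN·m per $
  candidate Z: M = 21.2 kN·m per $
  candidate X: M = 2.97 kN·m per $
  candidate D: M = 2.35 kN·m per $
  candidate C: M = 0.279 kN·m per $
Highest index: candidate P.

candidate P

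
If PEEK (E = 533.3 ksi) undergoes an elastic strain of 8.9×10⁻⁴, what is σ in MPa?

E = 533.3 ksi = 3.677 GPa.
σ = E·ε = 3677 MPa × 8.9×10⁻⁴ = 3.27 MPa.

3.27 MPa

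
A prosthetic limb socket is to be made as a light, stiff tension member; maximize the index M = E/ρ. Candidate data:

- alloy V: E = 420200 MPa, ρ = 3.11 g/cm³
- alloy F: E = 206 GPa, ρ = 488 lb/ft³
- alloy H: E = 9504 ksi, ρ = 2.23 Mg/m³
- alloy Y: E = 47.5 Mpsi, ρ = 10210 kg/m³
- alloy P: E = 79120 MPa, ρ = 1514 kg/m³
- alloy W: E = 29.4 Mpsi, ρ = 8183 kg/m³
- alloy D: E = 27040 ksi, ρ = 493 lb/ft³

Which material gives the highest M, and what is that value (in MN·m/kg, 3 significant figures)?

After converting to SI:
  alloy V: E = 420.2 GPa, ρ = 3110 kg/m³
  alloy F: E = 206.0 GPa, ρ = 7817 kg/m³
  alloy H: E = 65.53 GPa, ρ = 2230 kg/m³
  alloy Y: E = 327.5 GPa, ρ = 10210 kg/m³
  alloy P: E = 79.12 GPa, ρ = 1514 kg/m³
  alloy W: E = 202.7 GPa, ρ = 8183 kg/m³
  alloy D: E = 186.4 GPa, ρ = 7897 kg/m³
  alloy V: M = 135 MN·m/kg
  alloy P: M = 52.3 MN·m/kg
  alloy Y: M = 32.1 MN·m/kg
  alloy H: M = 29.4 MN·m/kg
  alloy F: M = 26.4 MN·m/kg
  alloy W: M = 24.8 MN·m/kg
  alloy D: M = 23.6 MN·m/kg
Highest index: alloy V.

alloy V, M = 135 MN·m/kg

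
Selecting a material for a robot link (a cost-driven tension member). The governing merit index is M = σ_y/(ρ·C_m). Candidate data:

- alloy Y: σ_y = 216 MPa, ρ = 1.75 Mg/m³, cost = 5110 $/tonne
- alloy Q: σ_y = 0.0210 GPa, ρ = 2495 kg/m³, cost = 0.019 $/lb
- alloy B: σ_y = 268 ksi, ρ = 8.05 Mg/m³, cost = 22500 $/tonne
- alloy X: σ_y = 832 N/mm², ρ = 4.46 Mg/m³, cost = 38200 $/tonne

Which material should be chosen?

In SI units:
  alloy Y: σ_y = 216.0 MPa, ρ = 1750 kg/m³, cost = 5.110 $/kg
  alloy Q: σ_y = 21.00 MPa, ρ = 2495 kg/m³, cost = 0.04189 $/kg
  alloy B: σ_y = 1848 MPa, ρ = 8050 kg/m³, cost = 22.50 $/kg
  alloy X: σ_y = 832.0 MPa, ρ = 4460 kg/m³, cost = 38.20 $/kg
  alloy Q: M = 201 kN·m per $
  alloy Y: M = 24.2 kN·m per $
  alloy B: M = 10.2 kN·m per $
  alloy X: M = 4.88 kN·m per $
Highest index: alloy Q.

alloy Q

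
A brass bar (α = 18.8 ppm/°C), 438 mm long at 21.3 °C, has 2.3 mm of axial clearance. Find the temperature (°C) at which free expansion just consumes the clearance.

α·L₀·ΔT = 2.3 mm ⇒ ΔT = 2.3 / (18.8×10⁻⁶ × 438.0) = 279.3 K.
T = 21.3 + 279.3 = 300.6 °C.

301 °C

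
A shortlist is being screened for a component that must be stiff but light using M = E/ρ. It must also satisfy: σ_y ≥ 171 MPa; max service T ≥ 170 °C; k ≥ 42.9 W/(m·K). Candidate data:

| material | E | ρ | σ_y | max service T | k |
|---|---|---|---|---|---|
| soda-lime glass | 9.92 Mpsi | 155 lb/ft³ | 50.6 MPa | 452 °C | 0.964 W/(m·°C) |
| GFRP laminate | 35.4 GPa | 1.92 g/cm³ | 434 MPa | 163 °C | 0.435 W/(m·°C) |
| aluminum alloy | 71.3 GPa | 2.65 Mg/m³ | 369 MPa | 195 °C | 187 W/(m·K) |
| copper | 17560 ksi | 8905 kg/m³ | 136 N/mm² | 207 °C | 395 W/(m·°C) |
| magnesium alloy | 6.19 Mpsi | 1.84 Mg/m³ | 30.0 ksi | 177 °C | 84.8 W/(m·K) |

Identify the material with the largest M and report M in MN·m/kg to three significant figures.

Screen on constraints: σ_y ≥ 171 MPa; max service T ≥ 170 °C; k ≥ 42.9 W/(m·K). Survivors: aluminum alloy, magnesium alloy.
Putting every candidate on a common basis:
  aluminum alloy: E = 71.30 GPa, ρ = 2650 kg/m³
  magnesium alloy: E = 42.68 GPa, ρ = 1840 kg/m³
  aluminum alloy: M = 26.9 MN·m/kg
  magnesium alloy: M = 23.2 MN·m/kg
The maximum is for aluminum alloy.

aluminum alloy, M = 26.9 MN·m/kg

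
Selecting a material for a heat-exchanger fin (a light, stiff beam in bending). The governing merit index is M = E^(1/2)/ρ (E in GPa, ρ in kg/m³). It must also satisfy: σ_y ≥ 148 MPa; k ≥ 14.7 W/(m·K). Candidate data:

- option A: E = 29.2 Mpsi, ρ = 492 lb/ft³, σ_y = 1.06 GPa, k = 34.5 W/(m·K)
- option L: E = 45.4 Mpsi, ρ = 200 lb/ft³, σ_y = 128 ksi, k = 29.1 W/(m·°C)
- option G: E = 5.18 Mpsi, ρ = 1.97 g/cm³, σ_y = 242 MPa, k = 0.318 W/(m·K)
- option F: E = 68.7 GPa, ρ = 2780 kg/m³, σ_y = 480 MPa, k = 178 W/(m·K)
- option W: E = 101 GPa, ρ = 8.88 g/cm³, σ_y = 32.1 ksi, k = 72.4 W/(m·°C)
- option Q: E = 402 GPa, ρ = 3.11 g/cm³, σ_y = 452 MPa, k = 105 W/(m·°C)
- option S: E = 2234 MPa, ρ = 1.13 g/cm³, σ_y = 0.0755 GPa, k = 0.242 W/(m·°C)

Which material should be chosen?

Screen on constraints: σ_y ≥ 148 MPa; k ≥ 14.7 W/(m·K). Survivors: option A, option L, option F, option W, option Q.
In SI units:
  option A: E = 201.3 GPa, ρ = 7881 kg/m³
  option L: E = 313.0 GPa, ρ = 3204 kg/m³
  option F: E = 68.70 GPa, ρ = 2780 kg/m³
  option W: E = 101.0 GPa, ρ = 8880 kg/m³
  option Q: E = 402.0 GPa, ρ = 3110 kg/m³
  option Q: M = 6.45×10⁻³
  option L: M = 5.52×10⁻³
  option F: M = 2.98×10⁻³
  option A: M = 1.80×10⁻³
  option W: M = 1.13×10⁻³
Option Q ranks first.

option Q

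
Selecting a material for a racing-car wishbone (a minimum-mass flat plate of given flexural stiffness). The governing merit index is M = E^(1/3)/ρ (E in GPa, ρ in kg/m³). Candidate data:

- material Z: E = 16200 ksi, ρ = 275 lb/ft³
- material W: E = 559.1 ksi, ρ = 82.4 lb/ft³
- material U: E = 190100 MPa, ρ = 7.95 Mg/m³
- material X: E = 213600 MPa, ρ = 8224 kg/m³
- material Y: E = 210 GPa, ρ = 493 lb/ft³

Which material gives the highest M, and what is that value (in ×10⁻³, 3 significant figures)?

material W, M = 1.19×10⁻³

Putting every candidate on a common basis:
  material Z: E = 111.7 GPa, ρ = 4405 kg/m³
  material W: E = 3.855 GPa, ρ = 1320 kg/m³
  material U: E = 190.1 GPa, ρ = 7950 kg/m³
  material X: E = 213.6 GPa, ρ = 8224 kg/m³
  material Y: E = 210.0 GPa, ρ = 7897 kg/m³
  material W: M = 1.19×10⁻³
  material Z: M = 1.09×10⁻³
  material Y: M = 0.753×10⁻³
  material X: M = 0.727×10⁻³
  material U: M = 0.723×10⁻³
Material W ranks first.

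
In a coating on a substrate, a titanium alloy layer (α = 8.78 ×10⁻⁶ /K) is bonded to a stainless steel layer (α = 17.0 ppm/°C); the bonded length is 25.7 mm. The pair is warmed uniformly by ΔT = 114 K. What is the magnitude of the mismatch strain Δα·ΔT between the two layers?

Δα = |8.78 − 17.0|×10⁻⁶/K = 8.22×10⁻⁶/K.
Mismatch strain = Δα·ΔT = 8.22×10⁻⁶ × 114.0 = 9.37×10⁻⁴.

9.37×10⁻⁴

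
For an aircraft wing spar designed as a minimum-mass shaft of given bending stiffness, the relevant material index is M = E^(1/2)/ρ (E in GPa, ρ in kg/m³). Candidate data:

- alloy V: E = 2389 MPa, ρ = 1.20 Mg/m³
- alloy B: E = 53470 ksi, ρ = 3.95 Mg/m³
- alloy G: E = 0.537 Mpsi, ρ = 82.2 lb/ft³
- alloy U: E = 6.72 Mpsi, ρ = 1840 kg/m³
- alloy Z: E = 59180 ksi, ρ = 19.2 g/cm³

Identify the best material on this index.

Putting every candidate on a common basis:
  alloy V: E = 2.389 GPa, ρ = 1200 kg/m³
  alloy B: E = 368.7 GPa, ρ = 3950 kg/m³
  alloy G: E = 3.702 GPa, ρ = 1317 kg/m³
  alloy U: E = 46.33 GPa, ρ = 1840 kg/m³
  alloy Z: E = 408.0 GPa, ρ = 19200 kg/m³
  alloy B: M = 4.86×10⁻³
  alloy U: M = 3.70×10⁻³
  alloy G: M = 1.46×10⁻³
  alloy V: M = 1.29×10⁻³
  alloy Z: M = 1.05×10⁻³
Highest index: alloy B.

alloy B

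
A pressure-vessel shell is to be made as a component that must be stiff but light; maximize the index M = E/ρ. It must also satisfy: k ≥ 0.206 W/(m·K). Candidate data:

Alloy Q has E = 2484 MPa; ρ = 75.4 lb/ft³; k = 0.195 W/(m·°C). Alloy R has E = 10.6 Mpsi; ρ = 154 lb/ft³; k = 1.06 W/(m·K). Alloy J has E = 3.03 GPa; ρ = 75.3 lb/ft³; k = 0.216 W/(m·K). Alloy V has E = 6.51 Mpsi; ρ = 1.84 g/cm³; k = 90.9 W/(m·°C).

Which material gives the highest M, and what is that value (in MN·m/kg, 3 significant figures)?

Screen on constraints: k ≥ 0.206 W/(m·K). Survivors: alloy R, alloy J, alloy V.
After converting to SI:
  alloy R: E = 73.08 GPa, ρ = 2467 kg/m³
  alloy J: E = 3.030 GPa, ρ = 1206 kg/m³
  alloy V: E = 44.88 GPa, ρ = 1840 kg/m³
  alloy R: M = 29.6 MN·m/kg
  alloy V: M = 24.4 MN·m/kg
  alloy J: M = 2.51 MN·m/kg
Alloy R has the largest M.

alloy R, M = 29.6 MN·m/kg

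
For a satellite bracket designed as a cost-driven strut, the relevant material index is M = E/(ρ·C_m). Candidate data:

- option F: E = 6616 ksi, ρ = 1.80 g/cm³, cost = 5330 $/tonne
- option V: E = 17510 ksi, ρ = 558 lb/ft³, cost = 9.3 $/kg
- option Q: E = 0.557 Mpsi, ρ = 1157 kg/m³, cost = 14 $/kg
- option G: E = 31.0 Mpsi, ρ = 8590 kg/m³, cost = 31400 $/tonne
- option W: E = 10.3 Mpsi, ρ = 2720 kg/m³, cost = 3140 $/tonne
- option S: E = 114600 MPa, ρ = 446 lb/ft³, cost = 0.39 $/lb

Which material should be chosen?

option S

After converting to SI:
  option F: E = 45.62 GPa, ρ = 1800 kg/m³, cost = 5.330 $/kg
  option V: E = 120.7 GPa, ρ = 8938 kg/m³, cost = 9.300 $/kg
  option Q: E = 3.840 GPa, ρ = 1157 kg/m³, cost = 14.00 $/kg
  option G: E = 213.7 GPa, ρ = 8590 kg/m³, cost = 31.40 $/kg
  option W: E = 71.02 GPa, ρ = 2720 kg/m³, cost = 3.140 $/kg
  option S: E = 114.6 GPa, ρ = 7144 kg/m³, cost = 0.8598 $/kg
  option S: M = 18.7 MN·m per $
  option W: M = 8.31 MN·m per $
  option F: M = 4.75 MN·m per $
  option V: M = 1.45 MN·m per $
  option G: M = 0.792 MN·m per $
  option Q: M = 0.237 MN·m per $
Option S ranks first.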